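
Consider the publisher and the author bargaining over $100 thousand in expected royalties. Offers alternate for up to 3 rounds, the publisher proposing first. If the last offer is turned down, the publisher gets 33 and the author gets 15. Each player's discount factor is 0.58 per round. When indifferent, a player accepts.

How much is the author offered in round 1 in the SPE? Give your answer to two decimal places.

29.41

Round 3 (the publisher proposes): the author gets 15 if talks fail, so the publisher offers 15 and keeps 85.
Round 2 (the author proposes): the publisher can get 85 next round, worth 0.58 × 85 = 49.3 now. The author offers 49.3 and keeps 100 − 49.3 = 50.7.
Round 1 (the publisher proposes): the author can get 50.7 next round, worth 0.58 × 50.7 = 29.406 now, so the publisher offers 29.406, keeping 70.594.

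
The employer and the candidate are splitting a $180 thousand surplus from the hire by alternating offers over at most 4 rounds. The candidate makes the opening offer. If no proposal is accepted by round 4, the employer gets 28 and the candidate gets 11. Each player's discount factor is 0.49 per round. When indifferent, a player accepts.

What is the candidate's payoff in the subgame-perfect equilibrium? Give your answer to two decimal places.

Round 4 (the employer proposes): the candidate gets 11 if talks fail, so the employer offers 11 and keeps 169.
Round 3 (the candidate proposes): the employer can get 169 next round, worth 0.49 × 169 = 82.81 now; the candidate offers that and keeps 97.19.
Round 2 (the employer proposes): the candidate can get 97.19 next round, worth 0.49 × 97.19 = 47.6231 now, so the employer offers 47.6231, keeping 132.3769.
Round 1 (the candidate proposes): the employer can get 132.3769 next round, worth 0.49 × 132.3769 = 64.864681 now, so the candidate offers 64.864681, keeping 115.135319.

115.14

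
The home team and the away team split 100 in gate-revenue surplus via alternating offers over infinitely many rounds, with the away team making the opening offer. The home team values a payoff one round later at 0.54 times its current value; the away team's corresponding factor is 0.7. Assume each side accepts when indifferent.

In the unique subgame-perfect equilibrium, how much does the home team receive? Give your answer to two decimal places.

Let x be the away team's share when the away team proposes and y be the home team's share when the home team proposes.
The home team accepts iff offered ≥ 0.54·y, so x = 100 − 0.54y. Symmetrically y = 100 − 0.7x.
Substituting: x = 100 − 0.54(100 − 0.7x), giving x(1 − 0.7·0.54) = 100(1 − 0.54).
So x = 100 × 0.46 / 0.622 ≈ 73.9550, and the home team receives 100 − x ≈ 26.0450.

26.05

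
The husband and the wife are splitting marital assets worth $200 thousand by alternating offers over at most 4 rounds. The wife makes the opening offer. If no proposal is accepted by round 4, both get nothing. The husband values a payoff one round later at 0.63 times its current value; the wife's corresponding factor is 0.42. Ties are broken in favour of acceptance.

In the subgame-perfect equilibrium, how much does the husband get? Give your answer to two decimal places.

Round 4 (the husband proposes): the wife will accept anything ≥ 0, so the husband offers 0 and keeps 200.
Round 3 (the wife proposes): the husband can get 200 next round, worth 0.63 × 200 = 126 now; the wife offers that and keeps 74.
Round 2 (the husband proposes): the wife can get 74 next round, worth 0.42 × 74 = 31.08 now. The husband offers 31.08 and keeps 200 − 31.08 = 168.92.
Round 1 (the wife proposes): the husband can get 168.92 next round, worth 0.63 × 168.92 = 106.4196 now. The wife offers 106.4196 and keeps 200 − 106.4196 = 93.5804.

106.42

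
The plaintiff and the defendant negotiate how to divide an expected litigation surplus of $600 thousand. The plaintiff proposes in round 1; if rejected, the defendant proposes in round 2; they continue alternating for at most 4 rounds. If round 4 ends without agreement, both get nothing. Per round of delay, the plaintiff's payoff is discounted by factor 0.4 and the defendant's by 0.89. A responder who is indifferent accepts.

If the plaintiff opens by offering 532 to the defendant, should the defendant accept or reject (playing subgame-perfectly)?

Round 4 (the defendant proposes): the plaintiff will accept anything ≥ 0, so the defendant offers 0 and keeps 600.
Round 3 (the plaintiff proposes): the defendant can get 600 next round, worth 0.89 × 600 = 534 now; the plaintiff offers that and keeps 66.
Round 2 (the defendant proposes): the plaintiff can get 66 next round, worth 0.4 × 66 = 26.4 now, so the defendant offers 26.4, keeping 573.6.
So by rejecting in round 1, the defendant gets 573.6 next round, worth 0.89 × 573.6 = 510.504 now.
Offer 532 ≥ 510.504, so the defendant accepts.

Accept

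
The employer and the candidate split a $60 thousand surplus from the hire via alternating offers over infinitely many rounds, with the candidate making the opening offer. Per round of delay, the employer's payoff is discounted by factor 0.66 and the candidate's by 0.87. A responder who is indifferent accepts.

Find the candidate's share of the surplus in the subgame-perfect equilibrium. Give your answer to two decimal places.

In a stationary SPE each proposer offers the other exactly their discounted continuation value.
If the candidate keeps x when proposing and the employer keeps y when proposing, then x = 60 − 0.66y and y = 60 − 0.87x.
Solving: x = 60(1 − 0.66) / (1 − 0.87·0.66) = 20.4 / 0.4258 ≈ 47.9098.
The employer gets 60 − 47.9098 ≈ 12.0902.

47.91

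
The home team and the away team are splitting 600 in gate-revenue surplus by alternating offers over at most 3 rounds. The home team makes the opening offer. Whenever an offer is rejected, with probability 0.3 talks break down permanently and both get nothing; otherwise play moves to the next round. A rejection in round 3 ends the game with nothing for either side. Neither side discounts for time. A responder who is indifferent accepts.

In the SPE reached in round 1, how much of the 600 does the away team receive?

Round 3 (the home team proposes): rejection yields 0 for the away team; the home team offers 0 and keeps 600.
Round 2 (the away team proposes): rejecting gives the home team an expected 0.7 × 600 = 420, so the away team offers 420, keeping 180.
Round 1 (the home team proposes): rejecting gives the away team an expected 0.7 × 180 = 126, so the home team offers 126, keeping 474.

126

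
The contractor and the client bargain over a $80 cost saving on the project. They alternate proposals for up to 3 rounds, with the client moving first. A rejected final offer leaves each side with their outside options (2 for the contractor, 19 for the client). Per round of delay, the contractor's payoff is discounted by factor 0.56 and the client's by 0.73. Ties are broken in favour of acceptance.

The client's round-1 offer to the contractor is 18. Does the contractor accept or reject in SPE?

Accept

Round 3 (the client proposes): the contractor gets 2 if talks fail, so the client offers 2 and keeps 78.
Round 2 (the contractor proposes): the client can get 78 next round, worth 0.73 × 78 = 56.94 now; the contractor offers that and keeps 23.06.
So by rejecting in round 1, the contractor gets 23.06 next round, worth 0.56 × 23.06 = 12.9136 now.
Offer 18 ≥ 12.9136, so the contractor accepts.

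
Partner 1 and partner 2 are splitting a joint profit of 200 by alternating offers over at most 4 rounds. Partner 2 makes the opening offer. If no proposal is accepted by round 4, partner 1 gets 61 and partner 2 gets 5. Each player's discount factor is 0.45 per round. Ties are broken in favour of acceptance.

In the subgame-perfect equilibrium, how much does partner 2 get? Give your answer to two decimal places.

132.73

Round 4 (partner 1 proposes): partner 2 gets 5 if talks fail, so partner 1 offers 5 and keeps 195.
Round 3 (partner 2 proposes): partner 1 can get 195 next round, worth 0.45 × 195 = 87.75 now, so partner 2 offers 87.75, keeping 112.25.
Round 2 (partner 1 proposes): partner 2 can get 112.25 next round, worth 0.45 × 112.25 = 50.5125 now. Partner 1 offers 50.5125 and keeps 200 − 50.5125 = 149.4875.
Round 1 (partner 2 proposes): partner 1 can get 149.4875 next round, worth 0.45 × 149.4875 = 67.269375 now, so partner 2 offers 67.269375, keeping 132.730625.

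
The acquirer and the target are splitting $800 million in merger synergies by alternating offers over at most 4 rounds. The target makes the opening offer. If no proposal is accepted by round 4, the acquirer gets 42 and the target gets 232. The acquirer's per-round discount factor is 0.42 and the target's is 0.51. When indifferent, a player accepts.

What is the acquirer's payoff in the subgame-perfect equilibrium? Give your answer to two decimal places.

215.74

By backward induction:
Round 4 (the acquirer proposes): the target gets 232 if talks fail, so the acquirer offers 232 and keeps 568.
Round 3 (the target proposes): the acquirer can get 568 next round, worth 0.42 × 568 = 238.56 now; the target offers that and keeps 561.44.
Round 2 (the acquirer proposes): the target can get 561.44 next round, worth 0.51 × 561.44 = 286.3344 now, so the acquirer offers 286.3344, keeping 513.6656.
Round 1 (the target proposes): the acquirer can get 513.6656 next round, worth 0.42 × 513.6656 = 215.739552 now, so the target offers 215.739552, keeping 584.260448.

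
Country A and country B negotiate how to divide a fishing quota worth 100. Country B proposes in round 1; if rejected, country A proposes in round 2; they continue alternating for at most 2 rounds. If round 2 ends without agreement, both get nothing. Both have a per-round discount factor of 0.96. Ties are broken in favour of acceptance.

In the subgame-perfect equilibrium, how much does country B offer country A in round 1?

96

Solve by backward induction from round 2.
Round 2 (country A proposes): rejection yields 0 for country B; country A offers 0 and keeps 100.
Round 1 (country B proposes): country A can get 100 next round, worth 0.96 × 100 = 96 now. Country B offers 96 and keeps 100 − 96 = 4.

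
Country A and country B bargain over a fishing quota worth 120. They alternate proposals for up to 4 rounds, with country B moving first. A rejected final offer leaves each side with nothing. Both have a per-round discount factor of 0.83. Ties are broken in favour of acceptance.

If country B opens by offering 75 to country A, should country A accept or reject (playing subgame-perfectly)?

Work out country A's continuation value if the offer is rejected.
Round 4 (country A proposes): country B will accept anything ≥ 0, so country A offers 0 and keeps 120.
Round 3 (country B proposes): country A can get 120 next round, worth 0.83 × 120 = 99.6 now, so country B offers 99.6, keeping 20.4.
Round 2 (country A proposes): country B can get 20.4 next round, worth 0.83 × 20.4 = 16.932 now, so country A offers 16.932, keeping 103.068.
So by rejecting in round 1, country A gets 103.068 next round, worth 0.83 × 103.068 = 85.54644 now.
Offer 75 < 85.54644, so country A rejects.

Reject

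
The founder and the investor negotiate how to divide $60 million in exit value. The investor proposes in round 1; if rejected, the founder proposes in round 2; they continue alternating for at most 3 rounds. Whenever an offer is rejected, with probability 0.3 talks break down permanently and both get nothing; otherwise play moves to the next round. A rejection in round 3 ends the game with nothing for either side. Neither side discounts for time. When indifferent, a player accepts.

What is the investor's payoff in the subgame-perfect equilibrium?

Round 3 (the investor proposes): the founder will accept anything ≥ 0, so the investor offers 0 and keeps 60.
Round 2 (the founder proposes): rejecting gives the investor an expected 0.7 × 60 = 42, so the founder offers 42, keeping 18.
Round 1 (the investor proposes): rejecting gives the founder an expected 0.7 × 18 = 12.6, so the investor offers 12.6, keeping 47.4.

47.4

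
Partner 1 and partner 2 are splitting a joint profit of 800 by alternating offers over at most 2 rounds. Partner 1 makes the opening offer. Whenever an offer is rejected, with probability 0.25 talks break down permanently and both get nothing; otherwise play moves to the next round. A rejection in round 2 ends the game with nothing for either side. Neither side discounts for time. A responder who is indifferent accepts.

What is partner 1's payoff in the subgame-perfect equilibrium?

Round 2 (partner 2 proposes): rejection yields 0 for partner 1; partner 2 offers 0 and keeps 800.
Round 1 (partner 1 proposes): rejecting gives partner 2 an expected 0.75 × 800 = 600; partner 1 offers that and keeps 200.

200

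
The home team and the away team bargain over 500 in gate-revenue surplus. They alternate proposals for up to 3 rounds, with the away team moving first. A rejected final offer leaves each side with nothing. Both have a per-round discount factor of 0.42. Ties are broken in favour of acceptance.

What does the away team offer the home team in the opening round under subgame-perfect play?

121.8

Round 3 (the away team proposes): the home team will accept anything ≥ 0, so the away team offers 0 and keeps 500.
Round 2 (the home team proposes): the away team can get 500 next round, worth 0.42 × 500 = 210 now; the home team offers that and keeps 290.
Round 1 (the away team proposes): the home team can get 290 next round, worth 0.42 × 290 = 121.8 now; the away team offers that and keeps 378.2.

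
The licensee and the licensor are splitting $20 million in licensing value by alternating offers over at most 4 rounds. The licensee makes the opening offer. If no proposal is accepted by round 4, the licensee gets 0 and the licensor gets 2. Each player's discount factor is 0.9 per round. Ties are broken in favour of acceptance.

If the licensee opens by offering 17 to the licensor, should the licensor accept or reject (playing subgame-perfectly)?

Accept

Round 4 (the licensor proposes): the licensee will accept anything ≥ 0, so the licensor offers 0 and keeps 20.
Round 3 (the licensee proposes): the licensor can get 20 next round, worth 0.9 × 20 = 18 now; the licensee offers that and keeps 2.
Round 2 (the licensor proposes): the licensee can get 2 next round, worth 0.9 × 2 = 1.8 now, so the licensor offers 1.8, keeping 18.2.
So by rejecting in round 1, the licensor gets 18.2 next round, worth 0.9 × 18.2 = 16.38 now.
Offer 17 ≥ 16.38, so the licensor accepts.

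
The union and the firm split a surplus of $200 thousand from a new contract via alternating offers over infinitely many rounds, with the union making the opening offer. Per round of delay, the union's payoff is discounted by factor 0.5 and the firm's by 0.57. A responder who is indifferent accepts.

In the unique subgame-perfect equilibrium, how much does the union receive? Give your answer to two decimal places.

120.28

Let x be the union's share when the union proposes and y be the firm's share when the firm proposes.
The firm accepts iff offered ≥ 0.57·y, so x = 200 − 0.57y. Symmetrically y = 200 − 0.5x.
Substituting: x = 200 − 0.57(200 − 0.5x), giving x(1 − 0.5·0.57) = 200(1 − 0.57).
So x = 200 × 0.43 / 0.715 ≈ 120.2797, and the firm receives 200 − x ≈ 79.7203.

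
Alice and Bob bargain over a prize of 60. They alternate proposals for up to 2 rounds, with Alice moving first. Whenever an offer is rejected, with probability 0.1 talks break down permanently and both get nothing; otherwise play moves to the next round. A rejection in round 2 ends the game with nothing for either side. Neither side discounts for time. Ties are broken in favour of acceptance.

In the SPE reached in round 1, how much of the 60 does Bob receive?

54

Round 2 (Bob proposes): rejection yields 0 for Alice; Bob offers 0 and keeps 60.
Round 1 (Alice proposes): rejecting gives Bob an expected 0.9 × 60 = 54. Alice offers 54 and keeps 60 − 54 = 6.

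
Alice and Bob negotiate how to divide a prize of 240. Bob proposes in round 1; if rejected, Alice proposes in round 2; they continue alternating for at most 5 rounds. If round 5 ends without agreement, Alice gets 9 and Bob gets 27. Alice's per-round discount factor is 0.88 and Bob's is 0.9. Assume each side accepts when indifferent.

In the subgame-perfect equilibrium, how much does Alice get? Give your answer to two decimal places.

43.49

Round 5 (Bob proposes): Alice gets 9 if talks fail, so Bob offers 9 and keeps 231.
Round 4 (Alice proposes): Bob can get 231 next round, worth 0.9 × 231 = 207.9 now, so Alice offers 207.9, keeping 32.1.
Round 3 (Bob proposes): Alice can get 32.1 next round, worth 0.88 × 32.1 = 28.248 now. Bob offers 28.248 and keeps 240 − 28.248 = 211.752.
Round 2 (Alice proposes): Bob can get 211.752 next round, worth 0.9 × 211.752 = 190.5768 now, so Alice offers 190.5768, keeping 49.4232.
Round 1 (Bob proposes): Alice can get 49.4232 next round, worth 0.88 × 49.4232 = 43.492416 now. Bob offers 43.492416 and keeps 240 − 43.492416 = 196.507584.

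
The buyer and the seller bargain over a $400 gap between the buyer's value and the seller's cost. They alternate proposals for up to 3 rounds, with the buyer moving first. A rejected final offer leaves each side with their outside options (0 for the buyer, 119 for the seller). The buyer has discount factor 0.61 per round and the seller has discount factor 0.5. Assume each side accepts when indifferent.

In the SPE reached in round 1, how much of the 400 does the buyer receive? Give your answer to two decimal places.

285.71

Round 3 (the buyer proposes): the seller gets 119 if talks fail, so the buyer offers 119 and keeps 281.
Round 2 (the seller proposes): the buyer can get 281 next round, worth 0.61 × 281 = 171.41 now. The seller offers 171.41 and keeps 400 − 171.41 = 228.59.
Round 1 (the buyer proposes): the seller can get 228.59 next round, worth 0.5 × 228.59 = 114.295 now. The buyer offers 114.295 and keeps 400 − 114.295 = 285.705.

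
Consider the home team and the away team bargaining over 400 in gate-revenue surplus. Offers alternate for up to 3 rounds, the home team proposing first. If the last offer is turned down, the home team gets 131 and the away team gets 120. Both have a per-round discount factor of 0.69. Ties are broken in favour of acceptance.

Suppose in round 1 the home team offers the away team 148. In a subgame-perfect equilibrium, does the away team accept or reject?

Round 3 (the home team proposes): the away team gets 120 if talks fail, so the home team offers 120 and keeps 280.
Round 2 (the away team proposes): the home team can get 280 next round, worth 0.69 × 280 = 193.2 now. The away team offers 193.2 and keeps 400 − 193.2 = 206.8.
So by rejecting in round 1, the away team gets 206.8 next round, worth 0.69 × 206.8 = 142.692 now.
Offer 148 ≥ 142.692, so the away team accepts.

Accept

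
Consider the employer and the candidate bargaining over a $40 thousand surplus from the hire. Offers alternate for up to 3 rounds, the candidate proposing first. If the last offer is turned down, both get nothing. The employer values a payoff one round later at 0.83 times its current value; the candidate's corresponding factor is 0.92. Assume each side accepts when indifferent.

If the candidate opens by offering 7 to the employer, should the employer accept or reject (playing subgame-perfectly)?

Accept

Work out the employer's continuation value if the offer is rejected.
Round 3 (the candidate proposes): the employer will accept anything ≥ 0, so the candidate offers 0 and keeps 40.
Round 2 (the employer proposes): the candidate can get 40 next round, worth 0.92 × 40 = 36.8 now; the employer offers that and keeps 3.2.
So by rejecting in round 1, the employer gets 3.2 next round, worth 0.83 × 3.2 = 2.656 now.
Offer 7 ≥ 2.656, so the employer accepts.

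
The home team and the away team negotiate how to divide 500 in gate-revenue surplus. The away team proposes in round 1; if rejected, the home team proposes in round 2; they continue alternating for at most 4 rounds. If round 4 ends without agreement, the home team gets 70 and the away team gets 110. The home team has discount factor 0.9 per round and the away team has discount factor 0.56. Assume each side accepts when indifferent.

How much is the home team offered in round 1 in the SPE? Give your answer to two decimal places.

374.90

Round 4 (the home team proposes): the away team gets 110 if talks fail, so the home team offers 110 and keeps 390.
Round 3 (the away team proposes): the home team can get 390 next round, worth 0.9 × 390 = 351 now; the away team offers that and keeps 149.
Round 2 (the home team proposes): the away team can get 149 next round, worth 0.56 × 149 = 83.44 now. The home team offers 83.44 and keeps 500 − 83.44 = 416.56.
Round 1 (the away team proposes): the home team can get 416.56 next round, worth 0.9 × 416.56 = 374.904 now, so the away team offers 374.904, keeping 125.096.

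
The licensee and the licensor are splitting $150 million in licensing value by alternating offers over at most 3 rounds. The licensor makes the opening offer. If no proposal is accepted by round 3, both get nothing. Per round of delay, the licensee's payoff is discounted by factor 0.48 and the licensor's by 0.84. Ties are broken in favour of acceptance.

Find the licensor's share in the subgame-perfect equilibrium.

138.48

By backward induction:
Round 3 (the licensor proposes): rejection yields 0 for the licensee; the licensor offers 0 and keeps 150.
Round 2 (the licensee proposes): the licensor can get 150 next round, worth 0.84 × 150 = 126 now; the licensee offers that and keeps 24.
Round 1 (the licensor proposes): the licensee can get 24 next round, worth 0.48 × 24 = 11.52 now. The licensor offers 11.52 and keeps 150 − 11.52 = 138.48.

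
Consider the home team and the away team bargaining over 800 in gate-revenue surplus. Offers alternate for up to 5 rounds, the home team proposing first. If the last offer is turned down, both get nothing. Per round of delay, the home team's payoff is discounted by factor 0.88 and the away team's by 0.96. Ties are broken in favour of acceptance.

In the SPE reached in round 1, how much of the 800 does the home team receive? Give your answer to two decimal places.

629.98

Round 5 (the home team proposes): rejection yields 0 for the away team; the home team offers 0 and keeps 800.
Round 4 (the away team proposes): the home team can get 800 next round, worth 0.88 × 800 = 704 now; the away team offers that and keeps 96.
Round 3 (the home team proposes): the away team can get 96 next round, worth 0.96 × 96 = 92.16 now, so the home team offers 92.16, keeping 707.84.
Round 2 (the away team proposes): the home team can get 707.84 next round, worth 0.88 × 707.84 = 622.8992 now, so the away team offers 622.8992, keeping 177.1008.
Round 1 (the home team proposes): the away team can get 177.1008 next round, worth 0.96 × 177.1008 = 170.016768 now. The home team offers 170.016768 and keeps 800 − 170.016768 = 629.983232.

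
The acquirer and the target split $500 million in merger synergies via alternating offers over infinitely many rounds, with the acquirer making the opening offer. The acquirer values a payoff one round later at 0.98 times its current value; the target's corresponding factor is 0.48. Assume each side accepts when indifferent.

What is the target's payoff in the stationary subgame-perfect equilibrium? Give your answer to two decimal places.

In a stationary SPE each proposer offers the other exactly their discounted continuation value.
If the acquirer keeps x when proposing and the target keeps y when proposing, then x = 500 − 0.48y and y = 500 − 0.98x.
Solving: x = 500(1 − 0.48) / (1 − 0.98·0.48) = 260 / 0.5296 ≈ 490.9366.
The target gets 500 − 490.9366 ≈ 9.0634.

9.06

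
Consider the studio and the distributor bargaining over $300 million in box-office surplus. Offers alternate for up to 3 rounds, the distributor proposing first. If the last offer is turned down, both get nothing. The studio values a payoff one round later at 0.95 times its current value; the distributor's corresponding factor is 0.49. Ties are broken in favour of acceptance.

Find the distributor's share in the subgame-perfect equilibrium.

By backward induction:
Round 3 (the distributor proposes): the studio will accept anything ≥ 0, so the distributor offers 0 and keeps 300.
Round 2 (the studio proposes): the distributor can get 300 next round, worth 0.49 × 300 = 147 now, so the studio offers 147, keeping 153.
Round 1 (the distributor proposes): the studio can get 153 next round, worth 0.95 × 153 = 145.35 now; the distributor offers that and keeps 154.65.

154.65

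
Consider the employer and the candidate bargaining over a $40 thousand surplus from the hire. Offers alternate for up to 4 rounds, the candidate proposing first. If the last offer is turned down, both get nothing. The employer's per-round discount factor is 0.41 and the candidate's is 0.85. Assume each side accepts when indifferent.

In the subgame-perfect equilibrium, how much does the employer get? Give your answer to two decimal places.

8.18

Round 4 (the employer proposes): rejection yields 0 for the candidate; the employer offers 0 and keeps 40.
Round 3 (the candidate proposes): the employer can get 40 next round, worth 0.41 × 40 = 16.4 now; the candidate offers that and keeps 23.6.
Round 2 (the employer proposes): the candidate can get 23.6 next round, worth 0.85 × 23.6 = 20.06 now. The employer offers 20.06 and keeps 40 − 20.06 = 19.94.
Round 1 (the candidate proposes): the employer can get 19.94 next round, worth 0.41 × 19.94 = 8.1754 now, so the candidate offers 8.1754, keeping 31.8246.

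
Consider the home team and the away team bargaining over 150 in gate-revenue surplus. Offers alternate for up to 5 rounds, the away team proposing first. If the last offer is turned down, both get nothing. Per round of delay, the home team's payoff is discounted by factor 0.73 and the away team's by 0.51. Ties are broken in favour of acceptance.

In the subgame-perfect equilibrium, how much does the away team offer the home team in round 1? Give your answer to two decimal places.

73.63

Round 5 (the away team proposes): rejection yields 0 for the home team; the away team offers 0 and keeps 150.
Round 4 (the home team proposes): the away team can get 150 next round, worth 0.51 × 150 = 76.5 now. The home team offers 76.5 and keeps 150 − 76.5 = 73.5.
Round 3 (the away team proposes): the home team can get 73.5 next round, worth 0.73 × 73.5 = 53.655 now, so the away team offers 53.655, keeping 96.345.
Round 2 (the home team proposes): the away team can get 96.345 next round, worth 0.51 × 96.345 = 49.13595 now; the home team offers that and keeps 100.86405.
Round 1 (the away team proposes): the home team can get 100.86405 next round, worth 0.73 × 100.86405 = 73.6307565 now; the away team offers that and keeps 76.3692435.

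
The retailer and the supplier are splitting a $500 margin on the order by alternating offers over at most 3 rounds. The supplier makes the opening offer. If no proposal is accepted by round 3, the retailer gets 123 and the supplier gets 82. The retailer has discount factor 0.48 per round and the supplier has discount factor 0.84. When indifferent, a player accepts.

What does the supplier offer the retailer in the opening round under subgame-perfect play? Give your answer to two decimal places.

87.99

Solve by backward induction from round 3.
Round 3 (the supplier proposes): the retailer gets 123 if talks fail, so the supplier offers 123 and keeps 377.
Round 2 (the retailer proposes): the supplier can get 377 next round, worth 0.84 × 377 = 316.68 now, so the retailer offers 316.68, keeping 183.32.
Round 1 (the supplier proposes): the retailer can get 183.32 next round, worth 0.48 × 183.32 = 87.9936 now. The supplier offers 87.9936 and keeps 500 − 87.9936 = 412.0064.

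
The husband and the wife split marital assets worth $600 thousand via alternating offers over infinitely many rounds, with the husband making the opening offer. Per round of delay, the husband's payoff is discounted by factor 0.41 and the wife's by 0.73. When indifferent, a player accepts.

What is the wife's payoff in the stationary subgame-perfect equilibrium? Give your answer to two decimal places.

When the husband proposes, the wife accepts any offer worth at least 0.73 times what the wife would get by proposing next round; and vice versa.
This gives x = 600 − 0.73y and y = 600 − 0.41x, where x and y are each side's share when it proposes.
Hence (1 − 0.73·0.41)x = 600(1 − 0.73), i.e. 0.7007·x = 162.
x ≈ 231.1974; the wife's share is 600 − x ≈ 368.8026.

368.80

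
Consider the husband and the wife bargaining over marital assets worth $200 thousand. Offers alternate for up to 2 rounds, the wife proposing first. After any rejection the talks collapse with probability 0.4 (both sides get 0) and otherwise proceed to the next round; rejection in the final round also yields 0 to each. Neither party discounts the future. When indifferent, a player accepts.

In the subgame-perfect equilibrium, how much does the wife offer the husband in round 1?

120

By backward induction:
Round 2 (the husband proposes): the wife will accept anything ≥ 0, so the husband offers 0 and keeps 200.
Round 1 (the wife proposes): rejecting gives the husband an expected 0.6 × 200 = 120. The wife offers 120 and keeps 200 − 120 = 80.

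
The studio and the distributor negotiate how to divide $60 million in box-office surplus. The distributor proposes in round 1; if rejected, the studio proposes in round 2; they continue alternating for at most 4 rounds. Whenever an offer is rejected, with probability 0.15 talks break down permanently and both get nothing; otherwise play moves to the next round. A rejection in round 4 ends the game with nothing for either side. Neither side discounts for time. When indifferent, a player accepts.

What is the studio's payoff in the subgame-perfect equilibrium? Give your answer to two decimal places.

Round 4 (the studio proposes): rejection yields 0 for the distributor; the studio offers 0 and keeps 60.
Round 3 (the distributor proposes): rejecting gives the studio an expected 0.85 × 60 = 51. The distributor offers 51 and keeps 60 − 51 = 9.
Round 2 (the studio proposes): rejecting gives the distributor an expected 0.85 × 9 = 7.65. The studio offers 7.65 and keeps 60 − 7.65 = 52.35.
Round 1 (the distributor proposes): rejecting gives the studio an expected 0.85 × 52.35 = 44.4975. The distributor offers 44.4975 and keeps 60 − 44.4975 = 15.5025.

44.50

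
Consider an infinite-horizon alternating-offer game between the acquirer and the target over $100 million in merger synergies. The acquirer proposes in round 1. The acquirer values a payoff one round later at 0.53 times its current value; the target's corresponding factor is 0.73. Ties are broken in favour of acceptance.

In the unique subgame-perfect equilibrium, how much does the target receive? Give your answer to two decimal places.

In a stationary SPE each proposer offers the other exactly their discounted continuation value.
If the acquirer keeps x when proposing and the target keeps y when proposing, then x = 100 − 0.73y and y = 100 − 0.53x.
Solving: x = 100(1 − 0.73) / (1 − 0.53·0.73) = 27 / 0.6131 ≈ 44.0385.
The target gets 100 − 44.0385 ≈ 55.9615.

55.96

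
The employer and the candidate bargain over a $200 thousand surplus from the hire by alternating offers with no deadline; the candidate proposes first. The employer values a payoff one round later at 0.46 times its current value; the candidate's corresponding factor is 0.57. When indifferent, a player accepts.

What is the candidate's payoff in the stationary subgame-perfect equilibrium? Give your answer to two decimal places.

When the candidate proposes, the employer accepts any offer worth at least 0.46 times what the employer would get by proposing next round; and vice versa.
This gives x = 200 − 0.46y and y = 200 − 0.57x, where x and y are each side's share when it proposes.
Hence (1 − 0.46·0.57)x = 200(1 − 0.46), i.e. 0.7378·x = 108.
x ≈ 146.3811; the employer's share is 200 − x ≈ 53.6189.

146.38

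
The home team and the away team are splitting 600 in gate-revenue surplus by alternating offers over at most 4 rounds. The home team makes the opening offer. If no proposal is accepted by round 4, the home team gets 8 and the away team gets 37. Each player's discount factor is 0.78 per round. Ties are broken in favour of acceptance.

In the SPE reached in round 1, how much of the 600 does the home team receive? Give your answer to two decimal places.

216.11

Round 4 (the away team proposes): the home team gets 8 if talks fail, so the away team offers 8 and keeps 592.
Round 3 (the home team proposes): the away team can get 592 next round, worth 0.78 × 592 = 461.76 now; the home team offers that and keeps 138.24.
Round 2 (the away team proposes): the home team can get 138.24 next round, worth 0.78 × 138.24 = 107.8272 now; the away team offers that and keeps 492.1728.
Round 1 (the home team proposes): the away team can get 492.1728 next round, worth 0.78 × 492.1728 = 383.894784 now; the home team offers that and keeps 216.105216.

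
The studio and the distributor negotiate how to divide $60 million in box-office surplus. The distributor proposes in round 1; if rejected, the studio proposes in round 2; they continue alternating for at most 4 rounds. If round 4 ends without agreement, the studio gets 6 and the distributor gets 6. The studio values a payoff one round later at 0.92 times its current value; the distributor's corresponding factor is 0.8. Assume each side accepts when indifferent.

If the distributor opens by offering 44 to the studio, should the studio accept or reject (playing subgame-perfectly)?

Reject

Round 4 (the studio proposes): the distributor gets 6 if talks fail, so the studio offers 6 and keeps 54.
Round 3 (the distributor proposes): the studio can get 54 next round, worth 0.92 × 54 = 49.68 now, so the distributor offers 49.68, keeping 10.32.
Round 2 (the studio proposes): the distributor can get 10.32 next round, worth 0.8 × 10.32 = 8.256 now, so the studio offers 8.256, keeping 51.744.
So by rejecting in round 1, the studio gets 51.744 next round, worth 0.92 × 51.744 = 47.60448 now.
Offer 44 < 47.60448, so the studio rejects.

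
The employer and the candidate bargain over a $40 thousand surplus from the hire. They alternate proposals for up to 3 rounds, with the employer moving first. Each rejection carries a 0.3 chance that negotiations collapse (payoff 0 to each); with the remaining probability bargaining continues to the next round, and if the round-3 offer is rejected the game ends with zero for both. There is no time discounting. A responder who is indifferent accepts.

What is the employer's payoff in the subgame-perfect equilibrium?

31.6

Round 3 (the employer proposes): the candidate will accept anything ≥ 0, so the employer offers 0 and keeps 40.
Round 2 (the candidate proposes): rejecting gives the employer an expected 0.7 × 40 = 28. The candidate offers 28 and keeps 40 − 28 = 12.
Round 1 (the employer proposes): rejecting gives the candidate an expected 0.7 × 12 = 8.4. The employer offers 8.4 and keeps 40 − 8.4 = 31.6.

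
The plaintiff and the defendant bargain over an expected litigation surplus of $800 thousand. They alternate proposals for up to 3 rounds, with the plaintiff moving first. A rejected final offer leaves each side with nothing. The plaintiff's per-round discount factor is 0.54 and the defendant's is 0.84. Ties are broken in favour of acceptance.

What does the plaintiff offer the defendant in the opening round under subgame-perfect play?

309.12

By backward induction:
Round 3 (the plaintiff proposes): the defendant will accept anything ≥ 0, so the plaintiff offers 0 and keeps 800.
Round 2 (the defendant proposes): the plaintiff can get 800 next round, worth 0.54 × 800 = 432 now. The defendant offers 432 and keeps 800 − 432 = 368.
Round 1 (the plaintiff proposes): the defendant can get 368 next round, worth 0.84 × 368 = 309.12 now. The plaintiff offers 309.12 and keeps 800 − 309.12 = 490.88.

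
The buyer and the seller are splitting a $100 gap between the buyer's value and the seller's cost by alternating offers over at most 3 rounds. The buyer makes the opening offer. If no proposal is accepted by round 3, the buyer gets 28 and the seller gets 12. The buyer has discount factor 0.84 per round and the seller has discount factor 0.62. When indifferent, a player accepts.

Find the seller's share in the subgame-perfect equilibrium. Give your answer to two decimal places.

Round 3 (the buyer proposes): the seller gets 12 if talks fail, so the buyer offers 12 and keeps 88.
Round 2 (the seller proposes): the buyer can get 88 next round, worth 0.84 × 88 = 73.92 now; the seller offers that and keeps 26.08.
Round 1 (the buyer proposes): the seller can get 26.08 next round, worth 0.62 × 26.08 = 16.1696 now, so the buyer offers 16.1696, keeping 83.8304.

16.17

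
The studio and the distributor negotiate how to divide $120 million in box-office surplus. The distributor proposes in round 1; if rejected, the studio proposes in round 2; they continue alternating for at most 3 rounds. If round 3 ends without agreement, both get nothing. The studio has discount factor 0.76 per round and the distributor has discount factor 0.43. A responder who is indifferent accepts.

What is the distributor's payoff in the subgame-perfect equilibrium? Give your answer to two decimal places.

68.02

By backward induction:
Round 3 (the distributor proposes): the studio will accept anything ≥ 0, so the distributor offers 0 and keeps 120.
Round 2 (the studio proposes): the distributor can get 120 next round, worth 0.43 × 120 = 51.6 now, so the studio offers 51.6, keeping 68.4.
Round 1 (the distributor proposes): the studio can get 68.4 next round, worth 0.76 × 68.4 = 51.984 now; the distributor offers that and keeps 68.016.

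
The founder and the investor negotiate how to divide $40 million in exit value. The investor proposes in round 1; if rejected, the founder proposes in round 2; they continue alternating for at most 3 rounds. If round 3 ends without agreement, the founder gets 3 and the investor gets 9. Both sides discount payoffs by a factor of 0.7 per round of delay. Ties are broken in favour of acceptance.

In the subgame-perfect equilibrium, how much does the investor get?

Round 3 (the investor proposes): the founder gets 3 if talks fail, so the investor offers 3 and keeps 37.
Round 2 (the founder proposes): the investor can get 37 next round, worth 0.7 × 37 = 25.9 now; the founder offers that and keeps 14.1.
Round 1 (the investor proposes): the founder can get 14.1 next round, worth 0.7 × 14.1 = 9.87 now, so the investor offers 9.87, keeping 30.13.

30.13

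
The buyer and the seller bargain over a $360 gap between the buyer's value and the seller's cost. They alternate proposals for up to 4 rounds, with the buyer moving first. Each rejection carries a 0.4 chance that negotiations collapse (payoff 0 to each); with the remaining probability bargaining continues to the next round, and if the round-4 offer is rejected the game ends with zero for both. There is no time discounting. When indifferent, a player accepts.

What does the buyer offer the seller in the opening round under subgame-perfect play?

Round 4 (the seller proposes): rejection yields 0 for the buyer; the seller offers 0 and keeps 360.
Round 3 (the buyer proposes): rejecting gives the seller an expected 0.6 × 360 = 216, so the buyer offers 216, keeping 144.
Round 2 (the seller proposes): rejecting gives the buyer an expected 0.6 × 144 = 86.4. The seller offers 86.4 and keeps 360 − 86.4 = 273.6.
Round 1 (the buyer proposes): rejecting gives the seller an expected 0.6 × 273.6 = 164.16, so the buyer offers 164.16, keeping 195.84.

164.16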